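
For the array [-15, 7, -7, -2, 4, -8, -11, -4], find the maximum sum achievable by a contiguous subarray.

Using Kadane's algorithm on [-15, 7, -7, -2, 4, -8, -11, -4]:

Scanning through the array:
Position 1 (value 7): max_ending_here = 7, max_so_far = 7
Position 2 (value -7): max_ending_here = 0, max_so_far = 7
Position 3 (value -2): max_ending_here = -2, max_so_far = 7
Position 4 (value 4): max_ending_here = 4, max_so_far = 7
Position 5 (value -8): max_ending_here = -4, max_so_far = 7
Position 6 (value -11): max_ending_here = -11, max_so_far = 7
Position 7 (value -4): max_ending_here = -4, max_so_far = 7

Maximum subarray: [7]
Maximum sum: 7

The maximum subarray is [7] with sum 7. This subarray runs from index 1 to index 1.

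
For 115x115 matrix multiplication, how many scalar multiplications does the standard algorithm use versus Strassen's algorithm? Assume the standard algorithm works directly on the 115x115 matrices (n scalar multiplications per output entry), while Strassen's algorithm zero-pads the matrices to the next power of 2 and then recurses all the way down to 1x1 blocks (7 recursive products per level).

Matrix multiplication for 115x115 matrices:

Strassen's algorithm requires power-of-2 dimensions. Pad 115x115 to 128x128 (next power of 2).

Standard algorithm: 115^3 = 1520875 multiplications
Strassen's algorithm: 7^(log2(128)) = 7^7 = 823543 multiplications
Savings: 1520875 - 823543 = 697332 multiplications

Standard: 1520875 multiplications (115^3). Strassen: 823543 multiplications (7^7, after padding to 128x128). Strassen reduces 8 recursive multiplications to 7 at each level.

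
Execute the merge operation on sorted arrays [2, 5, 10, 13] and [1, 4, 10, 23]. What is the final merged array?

Merging process:

Compare 2 vs 1: take 1 from right. Merged: [1]
Compare 2 vs 4: take 2 from left. Merged: [1, 2]
Compare 5 vs 4: take 4 from right. Merged: [1, 2, 4]
Compare 5 vs 10: take 5 from left. Merged: [1, 2, 4, 5]
Compare 10 vs 10: take 10 from left. Merged: [1, 2, 4, 5, 10]
Compare 13 vs 10: take 10 from right. Merged: [1, 2, 4, 5, 10, 10]
Compare 13 vs 23: take 13 from left. Merged: [1, 2, 4, 5, 10, 10, 13]
Append remaining from right: [23]. Merged: [1, 2, 4, 5, 10, 10, 13, 23]

Final merged array: [1, 2, 4, 5, 10, 10, 13, 23]
Total comparisons: 7

The merged array is [1, 2, 4, 5, 10, 10, 13, 23], requiring 7 comparisons. The merge step runs in O(n) time where n is the total number of elements.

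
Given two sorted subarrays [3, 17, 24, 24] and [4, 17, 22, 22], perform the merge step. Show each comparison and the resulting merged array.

Merging process:

Compare 3 vs 4: take 3 from left. Merged: [3]
Compare 17 vs 4: take 4 from right. Merged: [3, 4]
Compare 17 vs 17: take 17 from left. Merged: [3, 4, 17]
Compare 24 vs 17: take 17 from right. Merged: [3, 4, 17, 17]
Compare 24 vs 22: take 22 from right. Merged: [3, 4, 17, 17, 22]
Compare 24 vs 22: take 22 from right. Merged: [3, 4, 17, 17, 22, 22]
Append remaining from left: [24, 24]. Merged: [3, 4, 17, 17, 22, 22, 24, 24]

Final merged array: [3, 4, 17, 17, 22, 22, 24, 24]
Total comparisons: 6

The merged array is [3, 4, 17, 17, 22, 22, 24, 24], requiring 6 comparisons. The merge step runs in O(n) time where n is the total number of elements.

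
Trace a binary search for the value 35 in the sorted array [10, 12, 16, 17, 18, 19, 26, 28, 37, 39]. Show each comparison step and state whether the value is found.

Binary search for 35 in [10, 12, 16, 17, 18, 19, 26, 28, 37, 39]:

lo=0, hi=9, mid=4, arr[mid]=18 -> 18 < 35, search right half
lo=5, hi=9, mid=7, arr[mid]=28 -> 28 < 35, search right half
lo=8, hi=9, mid=8, arr[mid]=37 -> 37 > 35, search left half
lo=8 > hi=7, target 35 not found

Binary search determines that 35 is not in the array after 3 comparisons. The search space was exhausted without finding the target.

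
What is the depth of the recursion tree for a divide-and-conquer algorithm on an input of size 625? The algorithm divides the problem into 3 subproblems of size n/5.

For divide and conquer with division factor 5:

Problem sizes at each level:
Level 0: 625
Level 1: 125
Level 2: 25
Level 3: 5
Level 4: 1

The root is level 0 and the size-1 base case is level 4 (the tree spans levels 0 through 4, i.e. 5 levels counting the root), so the depth is the number of divisions: log_5(625) = 4

The recursion tree depth is log_5(625) = 4. At each level, the problem size is divided by 5, so it takes 4 divisions to reduce to a base case of size 1. The algorithm makes 3 recursive calls at each level.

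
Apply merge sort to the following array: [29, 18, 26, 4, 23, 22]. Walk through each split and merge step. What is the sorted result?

Merge sort trace:

Split: [29, 18, 26, 4, 23, 22] -> [29, 18, 26] and [4, 23, 22]
  Split: [29, 18, 26] -> [29] and [18, 26]
    Split: [18, 26] -> [18] and [26]
    Merge: [18] + [26] -> [18, 26]
  Merge: [29] + [18, 26] -> [18, 26, 29]
  Split: [4, 23, 22] -> [4] and [23, 22]
    Split: [23, 22] -> [23] and [22]
    Merge: [23] + [22] -> [22, 23]
  Merge: [4] + [22, 23] -> [4, 22, 23]
Merge: [18, 26, 29] + [4, 22, 23] -> [4, 18, 22, 23, 26, 29]

Final sorted array: [4, 18, 22, 23, 26, 29]

The merge sort proceeds by recursively splitting the array and merging sorted halves.
After all merges, the sorted array is [4, 18, 22, 23, 26, 29].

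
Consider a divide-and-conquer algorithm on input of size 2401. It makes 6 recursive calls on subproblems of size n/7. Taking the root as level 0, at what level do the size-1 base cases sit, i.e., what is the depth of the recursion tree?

For divide and conquer with division factor 7:

Problem sizes at each level:
Level 0: 2401
Level 1: 343
Level 2: 49
Level 3: 7
Level 4: 1

The root is level 0 and the size-1 base case is level 4 (the tree spans levels 0 through 4, i.e. 5 levels counting the root), so the depth is the number of divisions: log_7(2401) = 4

The recursion tree depth is log_7(2401) = 4. At each level, the problem size is divided by 7, so it takes 4 divisions to reduce to a base case of size 1. The algorithm makes 6 recursive calls at each level.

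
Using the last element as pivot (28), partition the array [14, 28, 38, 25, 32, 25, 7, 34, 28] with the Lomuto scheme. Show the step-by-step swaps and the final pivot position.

Lomuto partition with pivot = 28:

Initial array: [14, 28, 38, 25, 32, 25, 7, 34, 28]

arr[0]=14 <= 28: swap with position 0, array becomes [14, 28, 38, 25, 32, 25, 7, 34, 28]
arr[1]=28 <= 28: swap with position 1, array becomes [14, 28, 38, 25, 32, 25, 7, 34, 28]
arr[2]=38 > 28: no swap
arr[3]=25 <= 28: swap with position 2, array becomes [14, 28, 25, 38, 32, 25, 7, 34, 28]
arr[4]=32 > 28: no swap
arr[5]=25 <= 28: swap with position 3, array becomes [14, 28, 25, 25, 32, 38, 7, 34, 28]
arr[6]=7 <= 28: swap with position 4, array becomes [14, 28, 25, 25, 7, 38, 32, 34, 28]
arr[7]=34 > 28: no swap

Place pivot at position 5: [14, 28, 25, 25, 7, 28, 32, 34, 38]
Pivot position: 5

After partitioning with pivot 28, the array becomes [14, 28, 25, 25, 7, 28, 32, 34, 38]. The pivot is placed at index 5. All elements to the left of the pivot are <= 28, and all elements to the right are > 28.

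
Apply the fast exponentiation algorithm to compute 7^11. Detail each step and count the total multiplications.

Computing 7^11 by squaring (build up from 7^1; each line after the first costs one multiplication):

7^1 = 7
7^2 = (7^1)^2 = 7^2 = 49
7^4 = (7^2)^2 = 49^2 = 2401
7^5 = 7 * 7^4 = 7 * 2401 = 16807
7^10 = (7^5)^2 = 16807^2 = 282475249
7^11 = 7 * 7^10 = 7 * 282475249 = 1977326743

Result: 1977326743
Multiplications needed: 5 (5 lines after 7^1)

7^11 = 1977326743. Using exponentiation by squaring, this requires 5 multiplications. The key idea: if the exponent is even, square the half-power; if odd, multiply by the base once.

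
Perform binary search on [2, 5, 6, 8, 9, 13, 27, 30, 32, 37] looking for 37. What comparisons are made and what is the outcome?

Binary search for 37 in [2, 5, 6, 8, 9, 13, 27, 30, 32, 37]:

lo=0, hi=9, mid=4, arr[mid]=9 -> 9 < 37, search right half
lo=5, hi=9, mid=7, arr[mid]=30 -> 30 < 37, search right half
lo=8, hi=9, mid=8, arr[mid]=32 -> 32 < 37, search right half
lo=9, hi=9, mid=9, arr[mid]=37 -> Found target at index 9!

Binary search finds 37 at index 9 after 4 comparisons. The search repeatedly halves the search space by comparing with the middle element.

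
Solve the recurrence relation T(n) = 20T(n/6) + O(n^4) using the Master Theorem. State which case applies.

Master Theorem for T(n) = 20T(n/6) + O(n^4):

a = 20, b = 6, c = 4
log_b(a) = log_6(20) = 1.6720

Case 3: c = 4 > log_6(20) = 1.6720
T(n) = O(n^4) = O(n^4)

For T(n) = 20T(n/6) + O(n^4): log_6(20) = 1.6720. This is Case 3 of the Master Theorem (c > log_b(a), work dominated by root), giving O(n^4).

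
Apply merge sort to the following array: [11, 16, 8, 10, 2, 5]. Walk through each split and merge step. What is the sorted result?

Merge sort trace:

Split: [11, 16, 8, 10, 2, 5] -> [11, 16, 8] and [10, 2, 5]
  Split: [11, 16, 8] -> [11] and [16, 8]
    Split: [16, 8] -> [16] and [8]
    Merge: [16] + [8] -> [8, 16]
  Merge: [11] + [8, 16] -> [8, 11, 16]
  Split: [10, 2, 5] -> [10] and [2, 5]
    Split: [2, 5] -> [2] and [5]
    Merge: [2] + [5] -> [2, 5]
  Merge: [10] + [2, 5] -> [2, 5, 10]
Merge: [8, 11, 16] + [2, 5, 10] -> [2, 5, 8, 10, 11, 16]

Final sorted array: [2, 5, 8, 10, 11, 16]

The merge sort proceeds by recursively splitting the array and merging sorted halves.
After all merges, the sorted array is [2, 5, 8, 10, 11, 16].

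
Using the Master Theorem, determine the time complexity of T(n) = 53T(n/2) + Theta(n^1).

Master Theorem for T(n) = 53T(n/2) + O(n^1):

a = 53, b = 2, c = 1
log_b(a) = log_2(53) = 5.7279

Case 1: c = 1 < log_2(53) = 5.7279
T(n) = O(n^(log_2 53))

For T(n) = 53T(n/2) + O(n^1): log_2(53) = 5.7279. This is Case 1 of the Master Theorem (c < log_b(a), work dominated by leaves), giving O(n^(log_2 53)).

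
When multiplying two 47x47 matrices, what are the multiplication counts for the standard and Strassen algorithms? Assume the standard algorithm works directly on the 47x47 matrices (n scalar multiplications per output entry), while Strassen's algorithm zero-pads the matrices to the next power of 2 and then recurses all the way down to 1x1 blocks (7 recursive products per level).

Matrix multiplication for 47x47 matrices:

Strassen's algorithm requires power-of-2 dimensions. Pad 47x47 to 64x64 (next power of 2).

Standard algorithm: 47^3 = 103823 multiplications
Strassen's algorithm: 7^(log2(64)) = 7^6 = 117649 multiplications
Difference: 103823 - 117649 = -13826 (Strassen uses MORE here due to padding overhead — for small or just-over-power-of-2 n, padding can outweigh the per-level savings)

Standard: 103823 multiplications (47^3). Strassen: 117649 multiplications (7^6, after padding to 64x64). Strassen reduces 8 recursive multiplications to 7 at each level.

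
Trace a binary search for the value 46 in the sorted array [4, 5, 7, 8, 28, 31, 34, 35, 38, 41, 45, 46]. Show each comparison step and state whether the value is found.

Binary search for 46 in [4, 5, 7, 8, 28, 31, 34, 35, 38, 41, 45, 46]:

lo=0, hi=11, mid=5, arr[mid]=31 -> 31 < 46, search right half
lo=6, hi=11, mid=8, arr[mid]=38 -> 38 < 46, search right half
lo=9, hi=11, mid=10, arr[mid]=45 -> 45 < 46, search right half
lo=11, hi=11, mid=11, arr[mid]=46 -> Found target at index 11!

Binary search finds 46 at index 11 after 4 comparisons. The search repeatedly halves the search space by comparing with the middle element.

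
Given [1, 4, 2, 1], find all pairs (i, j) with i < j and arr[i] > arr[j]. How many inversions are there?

Finding inversions in [1, 4, 2, 1]:

(1, 2): arr[1]=4 > arr[2]=2
(1, 3): arr[1]=4 > arr[3]=1
(2, 3): arr[2]=2 > arr[3]=1

Total inversions: 3

The array has 3 inversion(s): (1,2), (1,3), (2,3). Each pair (i,j) satisfies i < j and arr[i] > arr[j].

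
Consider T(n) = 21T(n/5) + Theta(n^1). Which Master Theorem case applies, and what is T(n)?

Master Theorem for T(n) = 21T(n/5) + O(n^1):

a = 21, b = 5, c = 1
log_b(a) = log_5(21) = 1.8917

Case 1: c = 1 < log_5(21) = 1.8917
T(n) = O(n^(log_5 21))

For T(n) = 21T(n/5) + O(n^1): log_5(21) = 1.8917. This is Case 1 of the Master Theorem (c < log_b(a), work dominated by leaves), giving O(n^(log_5 21)).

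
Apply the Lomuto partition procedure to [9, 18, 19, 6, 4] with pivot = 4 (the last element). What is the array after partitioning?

Lomuto partition with pivot = 4:

Initial array: [9, 18, 19, 6, 4]

arr[0]=9 > 4: no swap
arr[1]=18 > 4: no swap
arr[2]=19 > 4: no swap
arr[3]=6 > 4: no swap

Place pivot at position 0: [4, 18, 19, 6, 9]
Pivot position: 0

After partitioning with pivot 4, the array becomes [4, 18, 19, 6, 9]. The pivot is placed at index 0. All elements to the left of the pivot are <= 4, and all elements to the right are > 4.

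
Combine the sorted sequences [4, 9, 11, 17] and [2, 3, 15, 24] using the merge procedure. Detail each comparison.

Merging process:

Compare 4 vs 2: take 2 from right. Merged: [2]
Compare 4 vs 3: take 3 from right. Merged: [2, 3]
Compare 4 vs 15: take 4 from left. Merged: [2, 3, 4]
Compare 9 vs 15: take 9 from left. Merged: [2, 3, 4, 9]
Compare 11 vs 15: take 11 from left. Merged: [2, 3, 4, 9, 11]
Compare 17 vs 15: take 15 from right. Merged: [2, 3, 4, 9, 11, 15]
Compare 17 vs 24: take 17 from left. Merged: [2, 3, 4, 9, 11, 15, 17]
Append remaining from right: [24]. Merged: [2, 3, 4, 9, 11, 15, 17, 24]

Final merged array: [2, 3, 4, 9, 11, 15, 17, 24]
Total comparisons: 7

The merged array is [2, 3, 4, 9, 11, 15, 17, 24], requiring 7 comparisons. The merge step runs in O(n) time where n is the total number of elements.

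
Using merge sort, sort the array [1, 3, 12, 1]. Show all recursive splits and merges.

Merge sort trace:

Split: [1, 3, 12, 1] -> [1, 3] and [12, 1]
  Split: [1, 3] -> [1] and [3]
  Merge: [1] + [3] -> [1, 3]
  Split: [12, 1] -> [12] and [1]
  Merge: [12] + [1] -> [1, 12]
Merge: [1, 3] + [1, 12] -> [1, 1, 3, 12]

Final sorted array: [1, 1, 3, 12]

The merge sort proceeds by recursively splitting the array and merging sorted halves.
After all merges, the sorted array is [1, 1, 3, 12].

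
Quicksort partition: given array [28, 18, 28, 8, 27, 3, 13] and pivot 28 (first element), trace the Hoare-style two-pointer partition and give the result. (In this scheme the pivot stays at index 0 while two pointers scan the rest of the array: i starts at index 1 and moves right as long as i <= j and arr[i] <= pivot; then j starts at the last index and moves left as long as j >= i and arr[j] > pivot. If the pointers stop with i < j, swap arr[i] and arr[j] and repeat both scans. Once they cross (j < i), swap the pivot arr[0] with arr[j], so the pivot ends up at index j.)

Hoare-style two-pointer partition with pivot = 28:

Initial array: [28, 18, 28, 8, 27, 3, 13]

Pointers start at i = 1, j = 6.
i ends at 7, j ends at 6: the pointers have crossed (j < i), so scanning stops.

Swap pivot arr[0] with arr[6] to place pivot at position 6: [13, 18, 28, 8, 27, 3, 28]
Pivot position: 6

After partitioning with pivot 28, the array becomes [13, 18, 28, 8, 27, 3, 28]. The pivot is placed at index 6. All elements to the left of the pivot are <= 28, and all elements to the right are > 28.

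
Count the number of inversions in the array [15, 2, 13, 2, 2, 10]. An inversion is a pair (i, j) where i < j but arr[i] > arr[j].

Finding inversions in [15, 2, 13, 2, 2, 10]:

(0, 1): arr[0]=15 > arr[1]=2
(0, 2): arr[0]=15 > arr[2]=13
(0, 3): arr[0]=15 > arr[3]=2
(0, 4): arr[0]=15 > arr[4]=2
(0, 5): arr[0]=15 > arr[5]=10
(2, 3): arr[2]=13 > arr[3]=2
(2, 4): arr[2]=13 > arr[4]=2
(2, 5): arr[2]=13 > arr[5]=10

Total inversions: 8

The array has 8 inversion(s): (0,1), (0,2), (0,3), (0,4), (0,5), (2,3), (2,4), (2,5). Each pair (i,j) satisfies i < j and arr[i] > arr[j].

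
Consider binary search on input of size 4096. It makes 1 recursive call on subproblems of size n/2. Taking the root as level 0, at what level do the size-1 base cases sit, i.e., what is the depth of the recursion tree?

For divide and conquer with division factor 2:

Problem sizes at each level:
Level 0: 4096
Level 1: 2048
Level 2: 1024
Level 3: 512
Level 4: 256
Level 5: 128
Level 6: 64
Level 7: 32
Level 8: 16
Level 9: 8
Level 10: 4
Level 11: 2
Level 12: 1

The root is level 0 and the size-1 base case is level 12 (the tree spans levels 0 through 12, i.e. 13 levels counting the root), so the depth is the number of divisions: log_2(4096) = 12

The recursion tree depth is log_2(4096) = 12. At each level, the problem size is divided by 2, so it takes 12 divisions to reduce to a base case of size 1. The algorithm makes 1 recursive call at each level.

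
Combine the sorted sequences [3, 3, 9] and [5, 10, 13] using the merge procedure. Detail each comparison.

Merging process:

Compare 3 vs 5: take 3 from left. Merged: [3]
Compare 3 vs 5: take 3 from left. Merged: [3, 3]
Compare 9 vs 5: take 5 from right. Merged: [3, 3, 5]
Compare 9 vs 10: take 9 from left. Merged: [3, 3, 5, 9]
Append remaining from right: [10, 13]. Merged: [3, 3, 5, 9, 10, 13]

Final merged array: [3, 3, 5, 9, 10, 13]
Total comparisons: 4

The merged array is [3, 3, 5, 9, 10, 13], requiring 4 comparisons. The merge step runs in O(n) time where n is the total number of elements.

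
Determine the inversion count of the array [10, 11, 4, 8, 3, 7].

Finding inversions in [10, 11, 4, 8, 3, 7]:

(0, 2): arr[0]=10 > arr[2]=4
(0, 3): arr[0]=10 > arr[3]=8
(0, 4): arr[0]=10 > arr[4]=3
(0, 5): arr[0]=10 > arr[5]=7
(1, 2): arr[1]=11 > arr[2]=4
(1, 3): arr[1]=11 > arr[3]=8
(1, 4): arr[1]=11 > arr[4]=3
(1, 5): arr[1]=11 > arr[5]=7
(2, 4): arr[2]=4 > arr[4]=3
(3, 4): arr[3]=8 > arr[4]=3
(3, 5): arr[3]=8 > arr[5]=7

Total inversions: 11

The array has 11 inversion(s): (0,2), (0,3), (0,4), (0,5), (1,2), (1,3), (1,4), (1,5), (2,4), (3,4), (3,5). Each pair (i,j) satisfies i < j and arr[i] > arr[j].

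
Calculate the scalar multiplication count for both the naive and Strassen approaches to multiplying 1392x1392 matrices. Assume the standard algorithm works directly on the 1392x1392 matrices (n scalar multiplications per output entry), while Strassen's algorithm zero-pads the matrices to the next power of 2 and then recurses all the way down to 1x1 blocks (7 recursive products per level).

Matrix multiplication for 1392x1392 matrices:

Strassen's algorithm requires power-of-2 dimensions. Pad 1392x1392 to 2048x2048 (next power of 2).

Standard algorithm: 1392^3 = 2697228288 multiplications
Strassen's algorithm: 7^(log2(2048)) = 7^11 = 1977326743 multiplications
Savings: 2697228288 - 1977326743 = 719901545 multiplications

Standard: 2697228288 multiplications (1392^3). Strassen: 1977326743 multiplications (7^11, after padding to 2048x2048). Strassen reduces 8 recursive multiplications to 7 at each level.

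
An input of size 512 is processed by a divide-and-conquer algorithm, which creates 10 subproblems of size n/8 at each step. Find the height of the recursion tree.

For divide and conquer with division factor 8:

Problem sizes at each level:
Level 0: 512
Level 1: 64
Level 2: 8
Level 3: 1

The root is level 0 and the size-1 base case is level 3 (the tree spans levels 0 through 3, i.e. 4 levels counting the root), so the depth is the number of divisions: log_8(512) = 3

The recursion tree depth is log_8(512) = 3. At each level, the problem size is divided by 8, so it takes 3 divisions to reduce to a base case of size 1. The algorithm makes 10 recursive calls at each level.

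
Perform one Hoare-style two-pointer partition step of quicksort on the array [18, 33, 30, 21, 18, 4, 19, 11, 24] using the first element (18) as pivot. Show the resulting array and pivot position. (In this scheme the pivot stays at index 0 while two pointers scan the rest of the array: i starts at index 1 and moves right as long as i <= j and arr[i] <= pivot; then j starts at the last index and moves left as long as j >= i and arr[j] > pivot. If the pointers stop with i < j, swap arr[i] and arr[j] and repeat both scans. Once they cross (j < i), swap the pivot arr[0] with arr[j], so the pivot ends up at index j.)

Hoare-style two-pointer partition with pivot = 18:

Initial array: [18, 33, 30, 21, 18, 4, 19, 11, 24]

Pointers start at i = 1, j = 8.
i stops at index 1 (arr[1]=33 > 18), j stops at index 7 (arr[7]=11 <= 18): swap arr[1] and arr[7], array becomes [18, 11, 30, 21, 18, 4, 19, 33, 24]
i stops at index 2 (arr[2]=30 > 18), j stops at index 5 (arr[5]=4 <= 18): swap arr[2] and arr[5], array becomes [18, 11, 4, 21, 18, 30, 19, 33, 24]
i stops at index 3 (arr[3]=21 > 18), j stops at index 4 (arr[4]=18 <= 18): swap arr[3] and arr[4], array becomes [18, 11, 4, 18, 21, 30, 19, 33, 24]
i ends at 4, j ends at 3: the pointers have crossed (j < i), so scanning stops.

Swap pivot arr[0] with arr[3] to place pivot at position 3: [18, 11, 4, 18, 21, 30, 19, 33, 24]
Pivot position: 3

After partitioning with pivot 18, the array becomes [18, 11, 4, 18, 21, 30, 19, 33, 24]. The pivot is placed at index 3. All elements to the left of the pivot are <= 18, and all elements to the right are > 18.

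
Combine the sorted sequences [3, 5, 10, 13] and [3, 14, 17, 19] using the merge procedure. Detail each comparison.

Merging process:

Compare 3 vs 3: take 3 from left. Merged: [3]
Compare 5 vs 3: take 3 from right. Merged: [3, 3]
Compare 5 vs 14: take 5 from left. Merged: [3, 3, 5]
Compare 10 vs 14: take 10 from left. Merged: [3, 3, 5, 10]
Compare 13 vs 14: take 13 from left. Merged: [3, 3, 5, 10, 13]
Append remaining from right: [14, 17, 19]. Merged: [3, 3, 5, 10, 13, 14, 17, 19]

Final merged array: [3, 3, 5, 10, 13, 14, 17, 19]
Total comparisons: 5

The merged array is [3, 3, 5, 10, 13, 14, 17, 19], requiring 5 comparisons. The merge step runs in O(n) time where n is the total number of elements.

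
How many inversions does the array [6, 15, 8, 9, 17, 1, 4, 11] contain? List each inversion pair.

Finding inversions in [6, 15, 8, 9, 17, 1, 4, 11]:

(0, 5): arr[0]=6 > arr[5]=1
(0, 6): arr[0]=6 > arr[6]=4
(1, 2): arr[1]=15 > arr[2]=8
(1, 3): arr[1]=15 > arr[3]=9
(1, 5): arr[1]=15 > arr[5]=1
(1, 6): arr[1]=15 > arr[6]=4
(1, 7): arr[1]=15 > arr[7]=11
(2, 5): arr[2]=8 > arr[5]=1
(2, 6): arr[2]=8 > arr[6]=4
(3, 5): arr[3]=9 > arr[5]=1
(3, 6): arr[3]=9 > arr[6]=4
(4, 5): arr[4]=17 > arr[5]=1
(4, 6): arr[4]=17 > arr[6]=4
(4, 7): arr[4]=17 > arr[7]=11

Total inversions: 14

The array has 14 inversion(s): (0,5), (0,6), (1,2), (1,3), (1,5), (1,6), (1,7), (2,5), (2,6), (3,5), (3,6), (4,5), (4,6), (4,7). Each pair (i,j) satisfies i < j and arr[i] > arr[j].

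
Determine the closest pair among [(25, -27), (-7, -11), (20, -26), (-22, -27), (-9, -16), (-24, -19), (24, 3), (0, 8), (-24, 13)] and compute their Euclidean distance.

Computing all pairwise distances among 9 points:

d((25, -27), (-7, -11)) = 35.7771
d((25, -27), (20, -26)) = 5.099 <-- minimum
d((25, -27), (-22, -27)) = 47.0
d((25, -27), (-9, -16)) = 35.7351
d((25, -27), (-24, -19)) = 49.6488
d((25, -27), (24, 3)) = 30.0167
d((25, -27), (0, 8)) = 43.0116
d((25, -27), (-24, 13)) = 63.2535
d((-7, -11), (20, -26)) = 30.8869
d((-7, -11), (-22, -27)) = 21.9317
d((-7, -11), (-9, -16)) = 5.3852
d((-7, -11), (-24, -19)) = 18.7883
d((-7, -11), (24, 3)) = 34.0147
d((-7, -11), (0, 8)) = 20.2485
d((-7, -11), (-24, 13)) = 29.4109
d((20, -26), (-22, -27)) = 42.0119
d((20, -26), (-9, -16)) = 30.6757
d((20, -26), (-24, -19)) = 44.5533
d((20, -26), (24, 3)) = 29.2746
d((20, -26), (0, 8)) = 39.4462
d((20, -26), (-24, 13)) = 58.7963
d((-22, -27), (-9, -16)) = 17.0294
d((-22, -27), (-24, -19)) = 8.2462
d((-22, -27), (24, 3)) = 54.9181
d((-22, -27), (0, 8)) = 41.3401
d((-22, -27), (-24, 13)) = 40.05
d((-9, -16), (-24, -19)) = 15.2971
d((-9, -16), (24, 3)) = 38.0789
d((-9, -16), (0, 8)) = 25.632
d((-9, -16), (-24, 13)) = 32.6497
d((-24, -19), (24, 3)) = 52.8015
d((-24, -19), (0, 8)) = 36.1248
d((-24, -19), (-24, 13)) = 32.0
d((24, 3), (0, 8)) = 24.5153
d((24, 3), (-24, 13)) = 49.0306
d((0, 8), (-24, 13)) = 24.5153

Closest pair: (25, -27) and (20, -26) with distance 5.099

The closest pair is (25, -27) and (20, -26) with Euclidean distance 5.099. For 9 points, brute-force pairwise comparison is shown above. For large n, the divide-and-conquer algorithm (sort by x, recurse on halves, check the dividing strip) achieves O(n log n).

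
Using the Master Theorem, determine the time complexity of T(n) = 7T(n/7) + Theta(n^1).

Master Theorem for T(n) = 7T(n/7) + O(n^1):

a = 7, b = 7, c = 1
log_b(a) = log_7(7) = 1.0000

Case 2: c = 1 = log_7(7) = 1.0000
T(n) = O(n^1 log n) = O(n log n)

For T(n) = 7T(n/7) + O(n^1): log_7(7) = 1.0000. This is Case 2 of the Master Theorem (c = log_b(a), equal work at all levels), giving O(n log n).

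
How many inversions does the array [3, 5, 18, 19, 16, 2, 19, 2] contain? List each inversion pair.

Finding inversions in [3, 5, 18, 19, 16, 2, 19, 2]:

(0, 5): arr[0]=3 > arr[5]=2
(0, 7): arr[0]=3 > arr[7]=2
(1, 5): arr[1]=5 > arr[5]=2
(1, 7): arr[1]=5 > arr[7]=2
(2, 4): arr[2]=18 > arr[4]=16
(2, 5): arr[2]=18 > arr[5]=2
(2, 7): arr[2]=18 > arr[7]=2
(3, 4): arr[3]=19 > arr[4]=16
(3, 5): arr[3]=19 > arr[5]=2
(3, 7): arr[3]=19 > arr[7]=2
(4, 5): arr[4]=16 > arr[5]=2
(4, 7): arr[4]=16 > arr[7]=2
(6, 7): arr[6]=19 > arr[7]=2

Total inversions: 13

The array has 13 inversion(s): (0,5), (0,7), (1,5), (1,7), (2,4), (2,5), (2,7), (3,4), (3,5), (3,7), (4,5), (4,7), (6,7). Each pair (i,j) satisfies i < j and arr[i] > arr[j].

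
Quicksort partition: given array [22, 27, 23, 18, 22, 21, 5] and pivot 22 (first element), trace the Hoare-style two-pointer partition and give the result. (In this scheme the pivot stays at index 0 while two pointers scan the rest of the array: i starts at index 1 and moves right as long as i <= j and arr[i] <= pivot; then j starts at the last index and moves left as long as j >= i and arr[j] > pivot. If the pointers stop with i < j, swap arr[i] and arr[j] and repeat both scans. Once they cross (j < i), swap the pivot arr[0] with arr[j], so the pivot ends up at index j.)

Hoare-style two-pointer partition with pivot = 22:

Initial array: [22, 27, 23, 18, 22, 21, 5]

Pointers start at i = 1, j = 6.
i stops at index 1 (arr[1]=27 > 22), j stops at index 6 (arr[6]=5 <= 22): swap arr[1] and arr[6], array becomes [22, 5, 23, 18, 22, 21, 27]
i stops at index 2 (arr[2]=23 > 22), j stops at index 5 (arr[5]=21 <= 22): swap arr[2] and arr[5], array becomes [22, 5, 21, 18, 22, 23, 27]
i ends at 5, j ends at 4: the pointers have crossed (j < i), so scanning stops.

Swap pivot arr[0] with arr[4] to place pivot at position 4: [22, 5, 21, 18, 22, 23, 27]
Pivot position: 4

After partitioning with pivot 22, the array becomes [22, 5, 21, 18, 22, 23, 27]. The pivot is placed at index 4. All elements to the left of the pivot are <= 22, and all elements to the right are > 22.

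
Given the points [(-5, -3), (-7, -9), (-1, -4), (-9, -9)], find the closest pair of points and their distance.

Computing all pairwise distances among 4 points:

d((-5, -3), (-7, -9)) = 6.3246
d((-5, -3), (-1, -4)) = 4.1231
d((-5, -3), (-9, -9)) = 7.2111
d((-7, -9), (-1, -4)) = 7.8102
d((-7, -9), (-9, -9)) = 2.0 <-- minimum
d((-1, -4), (-9, -9)) = 9.434

Closest pair: (-7, -9) and (-9, -9) with distance 2.0

The closest pair is (-7, -9) and (-9, -9) with Euclidean distance 2.0. For 4 points, brute-force pairwise comparison is shown above. For large n, the divide-and-conquer algorithm (sort by x, recurse on halves, check the dividing strip) achieves O(n log n).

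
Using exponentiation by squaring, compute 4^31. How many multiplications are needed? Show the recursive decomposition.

Computing 4^31 by squaring (build up from 4^1; each line after the first costs one multiplication):

4^1 = 4
4^2 = (4^1)^2 = 4^2 = 16
4^3 = 4 * 4^2 = 4 * 16 = 64
4^6 = (4^3)^2 = 64^2 = 4096
4^7 = 4 * 4^6 = 4 * 4096 = 16384
4^14 = (4^7)^2 = 16384^2 = 268435456
4^15 = 4 * 4^14 = 4 * 268435456 = 1073741824
4^30 = (4^15)^2 = 1073741824^2 = 1152921504606846976
4^31 = 4 * 4^30 = 4 * 1152921504606846976 = 4611686018427387904

Result: 4611686018427387904
Multiplications needed: 8 (8 lines after 4^1)

4^31 = 4611686018427387904. Using exponentiation by squaring, this requires 8 multiplications. The key idea: if the exponent is even, square the half-power; if odd, multiply by the base once.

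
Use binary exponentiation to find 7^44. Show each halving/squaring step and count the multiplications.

Computing 7^44 by squaring (build up from 7^1; each line after the first costs one multiplication):

7^1 = 7
7^2 = (7^1)^2 = 7^2 = 49
7^4 = (7^2)^2 = 49^2 = 2401
7^5 = 7 * 7^4 = 7 * 2401 = 16807
7^10 = (7^5)^2 = 16807^2 = 282475249
7^11 = 7 * 7^10 = 7 * 282475249 = 1977326743
7^22 = (7^11)^2 = 1977326743^2 = 3909821048582988049
7^44 = (7^22)^2 = 3909821048582988049^2 = 15286700631942576193765185769276826401

Result: 15286700631942576193765185769276826401
Multiplications needed: 7 (7 lines after 7^1)

7^44 = 15286700631942576193765185769276826401. Using exponentiation by squaring, this requires 7 multiplications. The key idea: if the exponent is even, square the half-power; if odd, multiply by the base once.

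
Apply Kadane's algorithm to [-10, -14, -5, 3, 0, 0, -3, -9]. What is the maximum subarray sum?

Using Kadane's algorithm on [-10, -14, -5, 3, 0, 0, -3, -9]:

Scanning through the array:
Position 1 (value -14): max_ending_here = -14, max_so_far = -10
Position 2 (value -5): max_ending_here = -5, max_so_far = -5
Position 3 (value 3): max_ending_here = 3, max_so_far = 3
Position 4 (value 0): max_ending_here = 3, max_so_far = 3
Position 5 (value 0): max_ending_here = 3, max_so_far = 3
Position 6 (value -3): max_ending_here = 0, max_so_far = 3
Position 7 (value -9): max_ending_here = -9, max_so_far = 3

Maximum subarray: [3]
Maximum sum: 3

The maximum subarray is [3] with sum 3. This subarray runs from index 3 to index 3.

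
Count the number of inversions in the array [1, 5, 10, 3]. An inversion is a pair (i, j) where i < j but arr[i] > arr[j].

Finding inversions in [1, 5, 10, 3]:

(1, 3): arr[1]=5 > arr[3]=3
(2, 3): arr[2]=10 > arr[3]=3

Total inversions: 2

The array has 2 inversion(s): (1,3), (2,3). Each pair (i,j) satisfies i < j and arr[i] > arr[j].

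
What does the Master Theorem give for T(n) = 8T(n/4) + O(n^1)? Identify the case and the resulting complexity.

Master Theorem for T(n) = 8T(n/4) + O(n^1):

a = 8, b = 4, c = 1
log_b(a) = log_4(8) = 1.5000

Case 1: c = 1 < log_4(8) = 1.5000
T(n) = O(n^(log_4 8))

For T(n) = 8T(n/4) + O(n^1): log_4(8) = 1.5000. This is Case 1 of the Master Theorem (c < log_b(a), work dominated by leaves), giving O(n^(log_4 8)).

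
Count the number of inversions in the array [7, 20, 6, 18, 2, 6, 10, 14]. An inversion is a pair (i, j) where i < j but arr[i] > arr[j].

Finding inversions in [7, 20, 6, 18, 2, 6, 10, 14]:

(0, 2): arr[0]=7 > arr[2]=6
(0, 4): arr[0]=7 > arr[4]=2
(0, 5): arr[0]=7 > arr[5]=6
(1, 2): arr[1]=20 > arr[2]=6
(1, 3): arr[1]=20 > arr[3]=18
(1, 4): arr[1]=20 > arr[4]=2
(1, 5): arr[1]=20 > arr[5]=6
(1, 6): arr[1]=20 > arr[6]=10
(1, 7): arr[1]=20 > arr[7]=14
(2, 4): arr[2]=6 > arr[4]=2
(3, 4): arr[3]=18 > arr[4]=2
(3, 5): arr[3]=18 > arr[5]=6
(3, 6): arr[3]=18 > arr[6]=10
(3, 7): arr[3]=18 > arr[7]=14

Total inversions: 14

The array has 14 inversion(s): (0,2), (0,4), (0,5), (1,2), (1,3), (1,4), (1,5), (1,6), (1,7), (2,4), (3,4), (3,5), (3,6), (3,7). Each pair (i,j) satisfies i < j and arr[i] > arr[j].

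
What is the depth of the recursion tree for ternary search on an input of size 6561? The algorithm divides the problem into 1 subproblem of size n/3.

For divide and conquer with division factor 3:

Problem sizes at each level:
Level 0: 6561
Level 1: 2187
Level 2: 729
Level 3: 243
Level 4: 81
Level 5: 27
Level 6: 9
Level 7: 3
Level 8: 1

The root is level 0 and the size-1 base case is level 8 (the tree spans levels 0 through 8, i.e. 9 levels counting the root), so the depth is the number of divisions: log_3(6561) = 8

The recursion tree depth is log_3(6561) = 8. At each level, the problem size is divided by 3, so it takes 8 divisions to reduce to a base case of size 1. The algorithm makes 1 recursive call at each level.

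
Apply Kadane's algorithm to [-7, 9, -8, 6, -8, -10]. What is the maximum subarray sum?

Using Kadane's algorithm on [-7, 9, -8, 6, -8, -10]:

Scanning through the array:
Position 1 (value 9): max_ending_here = 9, max_so_far = 9
Position 2 (value -8): max_ending_here = 1, max_so_far = 9
Position 3 (value 6): max_ending_here = 7, max_so_far = 9
Position 4 (value -8): max_ending_here = -1, max_so_far = 9
Position 5 (value -10): max_ending_here = -10, max_so_far = 9

Maximum subarray: [9]
Maximum sum: 9

The maximum subarray is [9] with sum 9. This subarray runs from index 1 to index 1.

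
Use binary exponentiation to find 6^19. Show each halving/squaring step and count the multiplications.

Computing 6^19 by squaring (build up from 6^1; each line after the first costs one multiplication):

6^1 = 6
6^2 = (6^1)^2 = 6^2 = 36
6^4 = (6^2)^2 = 36^2 = 1296
6^8 = (6^4)^2 = 1296^2 = 1679616
6^9 = 6 * 6^8 = 6 * 1679616 = 10077696
6^18 = (6^9)^2 = 10077696^2 = 101559956668416
6^19 = 6 * 6^18 = 6 * 101559956668416 = 609359740010496

Result: 609359740010496
Multiplications needed: 6 (6 lines after 6^1)

6^19 = 609359740010496. Using exponentiation by squaring, this requires 6 multiplications. The key idea: if the exponent is even, square the half-power; if odd, multiply by the base once.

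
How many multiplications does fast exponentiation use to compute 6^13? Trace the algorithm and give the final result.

Computing 6^13 by squaring (build up from 6^1; each line after the first costs one multiplication):

6^1 = 6
6^2 = (6^1)^2 = 6^2 = 36
6^3 = 6 * 6^2 = 6 * 36 = 216
6^6 = (6^3)^2 = 216^2 = 46656
6^12 = (6^6)^2 = 46656^2 = 2176782336
6^13 = 6 * 6^12 = 6 * 2176782336 = 13060694016

Result: 13060694016
Multiplications needed: 5 (5 lines after 6^1)

6^13 = 13060694016. Using exponentiation by squaring, this requires 5 multiplications. The key idea: if the exponent is even, square the half-power; if odd, multiply by the base once.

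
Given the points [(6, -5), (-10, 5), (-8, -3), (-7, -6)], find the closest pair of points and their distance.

Computing all pairwise distances among 4 points:

d((6, -5), (-10, 5)) = 18.868
d((6, -5), (-8, -3)) = 14.1421
d((6, -5), (-7, -6)) = 13.0384
d((-10, 5), (-8, -3)) = 8.2462
d((-10, 5), (-7, -6)) = 11.4018
d((-8, -3), (-7, -6)) = 3.1623 <-- minimum

Closest pair: (-8, -3) and (-7, -6) with distance 3.1623

The closest pair is (-8, -3) and (-7, -6) with Euclidean distance 3.1623. For 4 points, brute-force pairwise comparison is shown above. For large n, the divide-and-conquer algorithm (sort by x, recurse on halves, check the dividing strip) achieves O(n log n).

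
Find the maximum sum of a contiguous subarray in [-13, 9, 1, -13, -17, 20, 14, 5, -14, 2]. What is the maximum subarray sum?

Using Kadane's algorithm on [-13, 9, 1, -13, -17, 20, 14, 5, -14, 2]:

Scanning through the array:
Position 1 (value 9): max_ending_here = 9, max_so_far = 9
Position 2 (value 1): max_ending_here = 10, max_so_far = 10
Position 3 (value -13): max_ending_here = -3, max_so_far = 10
Position 4 (value -17): max_ending_here = -17, max_so_far = 10
Position 5 (value 20): max_ending_here = 20, max_so_far = 20
Position 6 (value 14): max_ending_here = 34, max_so_far = 34
Position 7 (value 5): max_ending_here = 39, max_so_far = 39
Position 8 (value -14): max_ending_here = 25, max_so_far = 39
Position 9 (value 2): max_ending_here = 27, max_so_far = 39

Maximum subarray: [20, 14, 5]
Maximum sum: 39

The maximum subarray is [20, 14, 5] with sum 39. This subarray runs from index 5 to index 7.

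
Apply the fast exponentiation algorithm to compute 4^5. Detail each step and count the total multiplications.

Computing 4^5 by squaring (build up from 4^1; each line after the first costs one multiplication):

4^1 = 4
4^2 = (4^1)^2 = 4^2 = 16
4^4 = (4^2)^2 = 16^2 = 256
4^5 = 4 * 4^4 = 4 * 256 = 1024

Result: 1024
Multiplications needed: 3 (3 lines after 4^1)

4^5 = 1024. Using exponentiation by squaring, this requires 3 multiplications. The key idea: if the exponent is even, square the half-power; if odd, multiply by the base once.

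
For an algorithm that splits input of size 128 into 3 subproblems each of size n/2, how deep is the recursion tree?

For divide and conquer with division factor 2:

Problem sizes at each level:
Level 0: 128
Level 1: 64
Level 2: 32
Level 3: 16
Level 4: 8
Level 5: 4
Level 6: 2
Level 7: 1

The root is level 0 and the size-1 base case is level 7 (the tree spans levels 0 through 7, i.e. 8 levels counting the root), so the depth is the number of divisions: log_2(128) = 7

The recursion tree depth is log_2(128) = 7. At each level, the problem size is divided by 2, so it takes 7 divisions to reduce to a base case of size 1. The algorithm makes 3 recursive calls at each level.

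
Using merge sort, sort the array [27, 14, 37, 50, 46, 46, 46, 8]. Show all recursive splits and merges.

Merge sort trace:

Split: [27, 14, 37, 50, 46, 46, 46, 8] -> [27, 14, 37, 50] and [46, 46, 46, 8]
  Split: [27, 14, 37, 50] -> [27, 14] and [37, 50]
    Split: [27, 14] -> [27] and [14]
    Merge: [27] + [14] -> [14, 27]
    Split: [37, 50] -> [37] and [50]
    Merge: [37] + [50] -> [37, 50]
  Merge: [14, 27] + [37, 50] -> [14, 27, 37, 50]
  Split: [46, 46, 46, 8] -> [46, 46] and [46, 8]
    Split: [46, 46] -> [46] and [46]
    Merge: [46] + [46] -> [46, 46]
    Split: [46, 8] -> [46] and [8]
    Merge: [46] + [8] -> [8, 46]
  Merge: [46, 46] + [8, 46] -> [8, 46, 46, 46]
Merge: [14, 27, 37, 50] + [8, 46, 46, 46] -> [8, 14, 27, 37, 46, 46, 46, 50]

Final sorted array: [8, 14, 27, 37, 46, 46, 46, 50]

The merge sort proceeds by recursively splitting the array and merging sorted halves.
After all merges, the sorted array is [8, 14, 27, 37, 46, 46, 46, 50].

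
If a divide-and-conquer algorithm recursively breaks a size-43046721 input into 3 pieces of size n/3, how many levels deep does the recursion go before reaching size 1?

For divide and conquer with division factor 3:

Problem sizes at each level:
Level 0: 43046721
Level 1: 14348907
Level 2: 4782969
Level 3: 1594323
Level 4: 531441
Level 5: 177147
Level 6: 59049
Level 7: 19683
Level 8: 6561
Level 9: 2187
Level 10: 729
Level 11: 243
Level 12: 81
Level 13: 27
Level 14: 9
Level 15: 3
Level 16: 1

The root is level 0 and the size-1 base case is level 16 (the tree spans levels 0 through 16, i.e. 17 levels counting the root), so the depth is the number of divisions: log_3(43046721) = 16

The recursion tree depth is log_3(43046721) = 16. At each level, the problem size is divided by 3, so it takes 16 divisions to reduce to a base case of size 1. The algorithm makes 3 recursive calls at each level.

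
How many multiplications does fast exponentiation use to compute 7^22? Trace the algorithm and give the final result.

Computing 7^22 by squaring (build up from 7^1; each line after the first costs one multiplication):

7^1 = 7
7^2 = (7^1)^2 = 7^2 = 49
7^4 = (7^2)^2 = 49^2 = 2401
7^5 = 7 * 7^4 = 7 * 2401 = 16807
7^10 = (7^5)^2 = 16807^2 = 282475249
7^11 = 7 * 7^10 = 7 * 282475249 = 1977326743
7^22 = (7^11)^2 = 1977326743^2 = 3909821048582988049

Result: 3909821048582988049
Multiplications needed: 6 (6 lines after 7^1)

7^22 = 3909821048582988049. Using exponentiation by squaring, this requires 6 multiplications. The key idea: if the exponent is even, square the half-power; if odd, multiply by the base once.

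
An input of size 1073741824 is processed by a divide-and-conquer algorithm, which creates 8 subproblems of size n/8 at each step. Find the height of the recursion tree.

For divide and conquer with division factor 8:

Problem sizes at each level:
Level 0: 1073741824
Level 1: 134217728
Level 2: 16777216
Level 3: 2097152
Level 4: 262144
Level 5: 32768
Level 6: 4096
Level 7: 512
Level 8: 64
Level 9: 8
Level 10: 1

The root is level 0 and the size-1 base case is level 10 (the tree spans levels 0 through 10, i.e. 11 levels counting the root), so the depth is the number of divisions: log_8(1073741824) = 10

The recursion tree depth is log_8(1073741824) = 10. At each level, the problem size is divided by 8, so it takes 10 divisions to reduce to a base case of size 1. The algorithm makes 8 recursive calls at each level.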